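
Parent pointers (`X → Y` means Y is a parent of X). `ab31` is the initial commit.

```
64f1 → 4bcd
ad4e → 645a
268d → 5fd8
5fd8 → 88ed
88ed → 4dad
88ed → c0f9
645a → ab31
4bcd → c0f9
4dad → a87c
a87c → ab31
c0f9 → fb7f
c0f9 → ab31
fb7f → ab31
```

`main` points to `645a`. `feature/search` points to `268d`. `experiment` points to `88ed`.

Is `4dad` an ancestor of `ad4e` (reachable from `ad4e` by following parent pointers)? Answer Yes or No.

Ancestors of ad4e: {645a, ab31, ad4e}.
4dad is not in that set, so it is not an ancestor of ad4e.

No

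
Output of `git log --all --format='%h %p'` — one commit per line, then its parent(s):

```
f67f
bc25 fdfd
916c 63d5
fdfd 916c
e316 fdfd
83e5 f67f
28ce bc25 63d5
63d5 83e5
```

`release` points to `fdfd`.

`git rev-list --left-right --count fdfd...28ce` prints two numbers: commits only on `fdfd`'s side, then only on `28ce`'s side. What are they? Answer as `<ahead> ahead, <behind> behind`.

Reachable from fdfd: {63d5, 83e5, 916c, f67f, fdfd}.
Reachable from 28ce: {28ce, 63d5, 83e5, 916c, bc25, f67f, fdfd}.
Only in fdfd's history (ahead): {} — 0.
Only in 28ce's history (behind): {28ce, bc25} — 2.

0 ahead, 2 behind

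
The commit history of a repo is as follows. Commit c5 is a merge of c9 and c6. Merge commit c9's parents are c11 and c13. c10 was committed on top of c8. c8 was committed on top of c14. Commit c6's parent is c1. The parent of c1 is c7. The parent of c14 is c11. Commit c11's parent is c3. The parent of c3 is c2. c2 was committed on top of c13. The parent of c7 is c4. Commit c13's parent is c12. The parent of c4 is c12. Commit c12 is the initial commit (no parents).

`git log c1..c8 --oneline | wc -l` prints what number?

6

Reachable from c8: {c11, c12, c13, c14, c2, c3, c8}.
Reachable from c1: {c1, c12, c4, c7}.
In c8's history but not c1's: {c11, c13, c14, c2, c3, c8} — 6 commits.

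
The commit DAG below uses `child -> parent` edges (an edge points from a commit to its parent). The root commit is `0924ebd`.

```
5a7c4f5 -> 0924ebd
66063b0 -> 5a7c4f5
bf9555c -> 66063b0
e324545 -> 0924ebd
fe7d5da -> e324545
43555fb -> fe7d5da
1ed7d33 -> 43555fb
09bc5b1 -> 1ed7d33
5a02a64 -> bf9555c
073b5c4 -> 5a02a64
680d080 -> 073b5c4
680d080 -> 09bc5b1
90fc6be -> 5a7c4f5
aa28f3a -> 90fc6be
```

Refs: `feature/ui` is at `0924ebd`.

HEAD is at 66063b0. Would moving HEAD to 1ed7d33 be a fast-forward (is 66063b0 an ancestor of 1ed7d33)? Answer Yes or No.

No

A fast-forward from 66063b0 to 1ed7d33 is possible iff 66063b0 is an ancestor of 1ed7d33.
Ancestors of 1ed7d33: {0924ebd, 1ed7d33, 43555fb, e324545, fe7d5da}.
66063b0 is not among them, so fast-forward is not possible.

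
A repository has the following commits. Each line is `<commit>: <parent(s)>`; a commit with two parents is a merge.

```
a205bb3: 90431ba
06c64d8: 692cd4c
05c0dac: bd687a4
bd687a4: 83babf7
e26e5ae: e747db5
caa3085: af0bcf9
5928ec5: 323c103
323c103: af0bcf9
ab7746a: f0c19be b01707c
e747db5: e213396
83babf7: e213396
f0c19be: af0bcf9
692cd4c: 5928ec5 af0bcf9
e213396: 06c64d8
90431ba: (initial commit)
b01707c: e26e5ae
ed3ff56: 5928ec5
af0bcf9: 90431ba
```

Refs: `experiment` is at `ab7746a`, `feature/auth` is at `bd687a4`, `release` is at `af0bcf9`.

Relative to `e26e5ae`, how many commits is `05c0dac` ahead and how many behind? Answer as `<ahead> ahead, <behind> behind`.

Reachable from 05c0dac: {05c0dac, 06c64d8, 323c103, 5928ec5, 692cd4c, 83babf7, 90431ba, af0bcf9, bd687a4, e213396}.
Reachable from e26e5ae: {06c64d8, 323c103, 5928ec5, 692cd4c, 90431ba, af0bcf9, e213396, e26e5ae, e747db5}.
Only in 05c0dac's history (ahead): {05c0dac, 83babf7, bd687a4} — 3.
Only in e26e5ae's history (behind): {e26e5ae, e747db5} — 2.

3 ahead, 2 behind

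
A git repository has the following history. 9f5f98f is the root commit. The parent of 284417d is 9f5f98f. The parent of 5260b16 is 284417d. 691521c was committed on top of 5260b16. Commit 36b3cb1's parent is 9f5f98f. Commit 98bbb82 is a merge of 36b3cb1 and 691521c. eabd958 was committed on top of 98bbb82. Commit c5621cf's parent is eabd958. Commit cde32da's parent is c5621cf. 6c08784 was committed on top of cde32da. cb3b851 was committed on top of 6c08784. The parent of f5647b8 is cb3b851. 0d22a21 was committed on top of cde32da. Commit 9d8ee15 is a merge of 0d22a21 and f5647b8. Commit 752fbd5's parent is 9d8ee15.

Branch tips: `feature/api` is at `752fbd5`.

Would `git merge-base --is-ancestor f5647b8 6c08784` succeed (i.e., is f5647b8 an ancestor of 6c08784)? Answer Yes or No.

Ancestors of 6c08784: {284417d, 36b3cb1, 5260b16, 691521c, 6c08784, 98bbb82, 9f5f98f, c5621cf, cde32da, eabd958}.
f5647b8 is not in that set, so it is not an ancestor of 6c08784.

No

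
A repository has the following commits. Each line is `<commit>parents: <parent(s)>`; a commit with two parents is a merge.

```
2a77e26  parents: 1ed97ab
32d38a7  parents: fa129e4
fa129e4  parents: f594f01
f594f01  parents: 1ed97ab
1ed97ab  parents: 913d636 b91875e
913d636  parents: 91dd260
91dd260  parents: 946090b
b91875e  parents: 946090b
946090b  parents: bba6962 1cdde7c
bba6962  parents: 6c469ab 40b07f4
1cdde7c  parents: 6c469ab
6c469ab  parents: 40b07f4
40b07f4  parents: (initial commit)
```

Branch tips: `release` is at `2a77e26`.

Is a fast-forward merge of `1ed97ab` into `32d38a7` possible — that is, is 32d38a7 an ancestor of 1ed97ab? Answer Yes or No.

No

A fast-forward from 32d38a7 to 1ed97ab is possible iff 32d38a7 is an ancestor of 1ed97ab.
Ancestors of 1ed97ab: {1cdde7c, 1ed97ab, 40b07f4, 6c469ab, 913d636, 91dd260, 946090b, b91875e, bba6962}.
32d38a7 is not among them, so fast-forward is not possible.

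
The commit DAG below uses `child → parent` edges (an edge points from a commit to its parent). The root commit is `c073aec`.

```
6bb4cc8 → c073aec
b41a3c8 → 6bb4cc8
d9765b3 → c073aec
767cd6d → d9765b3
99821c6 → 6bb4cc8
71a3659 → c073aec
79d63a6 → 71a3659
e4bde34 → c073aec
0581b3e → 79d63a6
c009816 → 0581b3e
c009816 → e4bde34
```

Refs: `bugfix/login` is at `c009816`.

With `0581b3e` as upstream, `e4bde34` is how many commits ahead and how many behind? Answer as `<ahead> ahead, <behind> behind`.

1 ahead, 3 behind

Reachable from e4bde34: {c073aec, e4bde34}.
Reachable from 0581b3e: {0581b3e, 71a3659, 79d63a6, c073aec}.
Only in e4bde34's history (ahead): {e4bde34} — 1.
Only in 0581b3e's history (behind): {0581b3e, 71a3659, 79d63a6} — 3.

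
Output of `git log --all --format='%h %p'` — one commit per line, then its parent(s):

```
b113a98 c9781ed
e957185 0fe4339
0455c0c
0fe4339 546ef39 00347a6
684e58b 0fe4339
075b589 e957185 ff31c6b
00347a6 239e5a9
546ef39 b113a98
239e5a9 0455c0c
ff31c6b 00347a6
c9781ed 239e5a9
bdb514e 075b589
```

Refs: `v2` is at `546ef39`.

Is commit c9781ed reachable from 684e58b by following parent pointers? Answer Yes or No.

Yes

Ancestors of 684e58b (commits reachable by following parents): {00347a6, 0455c0c, 0fe4339, 239e5a9, 546ef39, 684e58b, b113a98, c9781ed}.
c9781ed is in that set, so it is an ancestor of 684e58b.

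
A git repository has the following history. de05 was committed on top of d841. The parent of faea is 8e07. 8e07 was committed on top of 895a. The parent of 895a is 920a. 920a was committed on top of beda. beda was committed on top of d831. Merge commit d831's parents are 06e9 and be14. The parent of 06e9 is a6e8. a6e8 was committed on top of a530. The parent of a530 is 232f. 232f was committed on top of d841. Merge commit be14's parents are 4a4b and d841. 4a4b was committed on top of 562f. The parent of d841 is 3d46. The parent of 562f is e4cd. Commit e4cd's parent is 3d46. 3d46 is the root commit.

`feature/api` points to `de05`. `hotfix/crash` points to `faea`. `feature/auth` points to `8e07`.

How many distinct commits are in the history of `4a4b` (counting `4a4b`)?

4

Walking parent pointers from 4a4b: reachable set = {3d46, 4a4b, 562f, e4cd}.
That is 4 commits.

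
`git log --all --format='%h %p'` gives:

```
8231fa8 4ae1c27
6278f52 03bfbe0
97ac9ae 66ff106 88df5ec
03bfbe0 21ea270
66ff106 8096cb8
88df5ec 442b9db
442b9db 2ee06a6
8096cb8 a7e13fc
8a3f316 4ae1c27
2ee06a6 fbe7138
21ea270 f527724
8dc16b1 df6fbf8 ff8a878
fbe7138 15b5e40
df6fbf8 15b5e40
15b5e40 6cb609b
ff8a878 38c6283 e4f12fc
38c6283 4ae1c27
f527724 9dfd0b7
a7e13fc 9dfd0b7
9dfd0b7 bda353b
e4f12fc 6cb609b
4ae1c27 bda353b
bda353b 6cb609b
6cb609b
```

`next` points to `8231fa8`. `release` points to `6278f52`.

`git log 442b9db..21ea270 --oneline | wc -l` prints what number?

Reachable from 21ea270: {21ea270, 6cb609b, 9dfd0b7, bda353b, f527724}.
Reachable from 442b9db: {15b5e40, 2ee06a6, 442b9db, 6cb609b, fbe7138}.
In 21ea270's history but not 442b9db's: {21ea270, 9dfd0b7, bda353b, f527724} — 4 commits.

4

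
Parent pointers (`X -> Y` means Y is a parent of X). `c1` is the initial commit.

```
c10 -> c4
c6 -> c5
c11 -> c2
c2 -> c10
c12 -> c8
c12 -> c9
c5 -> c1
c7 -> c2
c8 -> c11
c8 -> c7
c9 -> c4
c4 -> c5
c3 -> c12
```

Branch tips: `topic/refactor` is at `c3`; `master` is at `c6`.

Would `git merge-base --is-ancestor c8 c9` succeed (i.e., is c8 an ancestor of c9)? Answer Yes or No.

No

Ancestors of c9: {c1, c4, c5, c9}.
c8 is not in that set, so it is not an ancestor of c9.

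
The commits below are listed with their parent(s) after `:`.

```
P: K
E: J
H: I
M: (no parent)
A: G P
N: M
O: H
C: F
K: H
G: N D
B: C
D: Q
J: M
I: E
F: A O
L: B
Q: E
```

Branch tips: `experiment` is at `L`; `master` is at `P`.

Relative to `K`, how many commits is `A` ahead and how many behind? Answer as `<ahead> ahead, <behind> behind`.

6 ahead, 0 behind

Reachable from A: {A, D, E, G, H, I, J, K, M, N, P, Q}.
Reachable from K: {E, H, I, J, K, M}.
Only in A's history (ahead): {A, D, G, N, P, Q} — 6.
Only in K's history (behind): {} — 0.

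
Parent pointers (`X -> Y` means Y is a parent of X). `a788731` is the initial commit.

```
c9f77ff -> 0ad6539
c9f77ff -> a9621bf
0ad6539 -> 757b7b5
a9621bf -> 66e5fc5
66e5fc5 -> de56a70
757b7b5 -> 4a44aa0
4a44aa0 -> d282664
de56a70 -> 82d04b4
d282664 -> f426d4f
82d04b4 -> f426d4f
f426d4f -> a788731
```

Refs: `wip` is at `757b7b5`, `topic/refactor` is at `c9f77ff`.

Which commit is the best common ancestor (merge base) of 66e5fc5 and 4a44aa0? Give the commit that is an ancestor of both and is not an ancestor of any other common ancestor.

f426d4f

Ancestors of 66e5fc5: {66e5fc5, 82d04b4, a788731, de56a70, f426d4f}.
Ancestors of 4a44aa0: {4a44aa0, a788731, d282664, f426d4f}.
Common ancestors: {a788731, f426d4f}.
Among these, f426d4f is not an ancestor of any other common ancestor — it is the merge base.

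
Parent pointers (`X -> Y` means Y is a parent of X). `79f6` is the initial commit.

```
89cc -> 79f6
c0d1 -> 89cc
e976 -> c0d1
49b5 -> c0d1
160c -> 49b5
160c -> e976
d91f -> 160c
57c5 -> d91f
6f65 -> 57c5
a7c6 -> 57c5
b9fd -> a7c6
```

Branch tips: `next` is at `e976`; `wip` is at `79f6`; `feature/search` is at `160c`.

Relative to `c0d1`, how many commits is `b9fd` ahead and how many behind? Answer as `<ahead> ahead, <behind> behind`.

7 ahead, 0 behind

Reachable from b9fd: {160c, 49b5, 57c5, 79f6, 89cc, a7c6, b9fd, c0d1, d91f, e976}.
Reachable from c0d1: {79f6, 89cc, c0d1}.
Only in b9fd's history (ahead): {160c, 49b5, 57c5, a7c6, b9fd, d91f, e976} — 7.
Only in c0d1's history (behind): {} — 0.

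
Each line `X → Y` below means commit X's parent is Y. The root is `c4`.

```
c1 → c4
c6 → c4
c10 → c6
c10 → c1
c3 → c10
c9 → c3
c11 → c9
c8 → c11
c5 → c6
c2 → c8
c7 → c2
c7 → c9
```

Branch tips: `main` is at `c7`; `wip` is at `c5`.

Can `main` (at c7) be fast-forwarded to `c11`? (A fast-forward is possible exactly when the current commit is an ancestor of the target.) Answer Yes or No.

No

A fast-forward from c7 to c11 is possible iff c7 is an ancestor of c11.
Ancestors of c11: {c1, c10, c11, c3, c4, c6, c9}.
c7 is not among them, so fast-forward is not possible.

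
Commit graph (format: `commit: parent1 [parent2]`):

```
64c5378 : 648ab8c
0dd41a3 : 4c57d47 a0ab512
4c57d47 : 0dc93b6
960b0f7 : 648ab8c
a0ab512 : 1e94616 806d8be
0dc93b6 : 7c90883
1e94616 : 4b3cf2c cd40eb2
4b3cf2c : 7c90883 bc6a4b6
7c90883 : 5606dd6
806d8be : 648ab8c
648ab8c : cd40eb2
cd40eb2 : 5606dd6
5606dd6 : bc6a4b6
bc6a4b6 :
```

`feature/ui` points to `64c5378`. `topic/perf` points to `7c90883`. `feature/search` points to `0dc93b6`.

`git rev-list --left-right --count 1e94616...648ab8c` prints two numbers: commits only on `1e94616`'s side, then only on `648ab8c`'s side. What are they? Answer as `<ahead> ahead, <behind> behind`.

3 ahead, 1 behind

Reachable from 1e94616: {1e94616, 4b3cf2c, 5606dd6, 7c90883, bc6a4b6, cd40eb2}.
Reachable from 648ab8c: {5606dd6, 648ab8c, bc6a4b6, cd40eb2}.
Only in 1e94616's history (ahead): {1e94616, 4b3cf2c, 7c90883} — 3.
Only in 648ab8c's history (behind): {648ab8c} — 1.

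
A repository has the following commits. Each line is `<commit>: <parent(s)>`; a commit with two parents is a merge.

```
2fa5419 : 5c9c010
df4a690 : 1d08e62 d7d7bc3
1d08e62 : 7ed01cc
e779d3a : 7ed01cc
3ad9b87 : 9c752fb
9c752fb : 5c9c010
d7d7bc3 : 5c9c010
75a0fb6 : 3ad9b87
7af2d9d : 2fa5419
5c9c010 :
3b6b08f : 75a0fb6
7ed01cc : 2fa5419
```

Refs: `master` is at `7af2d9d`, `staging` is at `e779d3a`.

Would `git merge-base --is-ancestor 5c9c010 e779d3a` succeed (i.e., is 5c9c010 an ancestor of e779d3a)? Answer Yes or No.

Yes

Ancestors of e779d3a (commits reachable by following parents): {2fa5419, 5c9c010, 7ed01cc, e779d3a}.
5c9c010 is in that set, so it is an ancestor of e779d3a.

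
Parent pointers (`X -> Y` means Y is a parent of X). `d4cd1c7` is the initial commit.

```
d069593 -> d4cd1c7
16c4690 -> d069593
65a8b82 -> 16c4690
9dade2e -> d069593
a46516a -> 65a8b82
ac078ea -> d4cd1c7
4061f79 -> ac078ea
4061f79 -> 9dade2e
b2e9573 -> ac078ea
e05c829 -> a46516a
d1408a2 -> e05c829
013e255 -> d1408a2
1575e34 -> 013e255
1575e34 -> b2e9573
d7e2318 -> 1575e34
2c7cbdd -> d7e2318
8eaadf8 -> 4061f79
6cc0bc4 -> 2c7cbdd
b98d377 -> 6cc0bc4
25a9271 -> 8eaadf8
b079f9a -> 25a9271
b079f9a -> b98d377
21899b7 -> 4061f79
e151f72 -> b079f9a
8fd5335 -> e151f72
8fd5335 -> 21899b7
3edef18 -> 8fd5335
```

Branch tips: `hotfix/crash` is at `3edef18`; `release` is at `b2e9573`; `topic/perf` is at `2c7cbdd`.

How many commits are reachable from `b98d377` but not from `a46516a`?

10

Reachable from b98d377: {013e255, 1575e34, 16c4690, 2c7cbdd, 65a8b82, 6cc0bc4, a46516a, ac078ea, b2e9573, b98d377, d069593, d1408a2, d4cd1c7, d7e2318, e05c829}.
Reachable from a46516a: {16c4690, 65a8b82, a46516a, d069593, d4cd1c7}.
In b98d377's history but not a46516a's: {013e255, 1575e34, 2c7cbdd, 6cc0bc4, ac078ea, b2e9573, b98d377, d1408a2, d7e2318, e05c829} — 10 commits.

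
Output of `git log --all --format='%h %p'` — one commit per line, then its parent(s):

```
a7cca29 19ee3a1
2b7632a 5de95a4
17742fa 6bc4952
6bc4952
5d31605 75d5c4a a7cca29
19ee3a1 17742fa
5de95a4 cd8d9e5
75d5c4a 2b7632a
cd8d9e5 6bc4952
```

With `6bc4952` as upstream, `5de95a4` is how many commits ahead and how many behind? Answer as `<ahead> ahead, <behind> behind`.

2 ahead, 0 behind

Reachable from 5de95a4: {5de95a4, 6bc4952, cd8d9e5}.
Reachable from 6bc4952: {6bc4952}.
Only in 5de95a4's history (ahead): {5de95a4, cd8d9e5} — 2.
Only in 6bc4952's history (behind): {} — 0.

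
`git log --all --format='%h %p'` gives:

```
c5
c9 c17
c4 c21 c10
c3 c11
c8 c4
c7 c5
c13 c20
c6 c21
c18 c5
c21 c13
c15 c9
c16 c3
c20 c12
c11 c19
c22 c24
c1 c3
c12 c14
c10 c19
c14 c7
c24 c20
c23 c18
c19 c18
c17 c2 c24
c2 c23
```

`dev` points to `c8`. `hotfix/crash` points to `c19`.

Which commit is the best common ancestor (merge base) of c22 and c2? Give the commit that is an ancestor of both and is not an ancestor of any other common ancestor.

Ancestors of c22: {c12, c14, c20, c22, c24, c5, c7}.
Ancestors of c2: {c18, c2, c23, c5}.
Common ancestors: {c5}.
The only common ancestor is c5, so it is the merge base.

c5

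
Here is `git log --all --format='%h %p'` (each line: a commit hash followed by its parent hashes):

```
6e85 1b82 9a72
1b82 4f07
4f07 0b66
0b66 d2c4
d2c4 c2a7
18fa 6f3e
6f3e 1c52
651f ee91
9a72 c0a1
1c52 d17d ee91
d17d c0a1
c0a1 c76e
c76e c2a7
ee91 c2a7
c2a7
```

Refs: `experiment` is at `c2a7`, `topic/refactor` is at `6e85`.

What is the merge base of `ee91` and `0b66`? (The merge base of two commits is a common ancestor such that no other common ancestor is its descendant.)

Ancestors of ee91: {c2a7, ee91}.
Ancestors of 0b66: {0b66, c2a7, d2c4}.
Common ancestors: {c2a7}.
The only common ancestor is c2a7, so it is the merge base.

c2a7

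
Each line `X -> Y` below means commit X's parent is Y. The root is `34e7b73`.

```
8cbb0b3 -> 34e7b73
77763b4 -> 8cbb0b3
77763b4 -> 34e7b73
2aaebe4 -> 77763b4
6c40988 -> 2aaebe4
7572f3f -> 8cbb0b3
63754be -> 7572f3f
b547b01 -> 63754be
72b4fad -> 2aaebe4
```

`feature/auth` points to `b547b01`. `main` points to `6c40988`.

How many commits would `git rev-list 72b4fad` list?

5

Walking parent pointers from 72b4fad: reachable set = {2aaebe4, 34e7b73, 72b4fad, 77763b4, 8cbb0b3}.
That is 5 commits.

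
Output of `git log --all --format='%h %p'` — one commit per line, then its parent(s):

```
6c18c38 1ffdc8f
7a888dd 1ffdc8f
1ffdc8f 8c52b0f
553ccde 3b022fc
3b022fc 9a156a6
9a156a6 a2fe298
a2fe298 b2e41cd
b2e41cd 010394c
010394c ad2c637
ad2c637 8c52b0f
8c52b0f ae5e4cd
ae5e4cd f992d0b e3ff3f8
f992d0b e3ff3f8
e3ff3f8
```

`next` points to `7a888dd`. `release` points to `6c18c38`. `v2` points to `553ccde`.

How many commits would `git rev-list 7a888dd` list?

6

Walking parent pointers from 7a888dd: reachable set = {1ffdc8f, 7a888dd, 8c52b0f, ae5e4cd, e3ff3f8, f992d0b}.
That is 6 commits.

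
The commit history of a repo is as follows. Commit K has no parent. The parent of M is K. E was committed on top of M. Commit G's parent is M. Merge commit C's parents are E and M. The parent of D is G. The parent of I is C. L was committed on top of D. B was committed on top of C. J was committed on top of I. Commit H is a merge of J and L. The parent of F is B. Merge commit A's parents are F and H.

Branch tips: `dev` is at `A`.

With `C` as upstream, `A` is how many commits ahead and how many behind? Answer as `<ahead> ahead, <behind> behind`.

Reachable from A: {A, B, C, D, E, F, G, H, I, J, K, L, M}.
Reachable from C: {C, E, K, M}.
Only in A's history (ahead): {A, B, D, F, G, H, I, J, L} — 9.
Only in C's history (behind): {} — 0.

9 ahead, 0 behind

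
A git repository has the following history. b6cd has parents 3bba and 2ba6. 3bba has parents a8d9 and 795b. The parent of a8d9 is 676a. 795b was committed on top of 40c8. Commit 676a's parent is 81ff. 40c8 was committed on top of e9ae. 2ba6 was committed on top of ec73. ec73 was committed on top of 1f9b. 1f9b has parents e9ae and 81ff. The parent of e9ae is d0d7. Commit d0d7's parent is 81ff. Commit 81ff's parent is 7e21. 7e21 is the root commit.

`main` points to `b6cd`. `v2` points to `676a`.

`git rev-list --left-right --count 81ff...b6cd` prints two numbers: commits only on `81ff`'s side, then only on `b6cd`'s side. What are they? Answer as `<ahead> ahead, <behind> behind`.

Reachable from 81ff: {7e21, 81ff}.
Reachable from b6cd: {1f9b, 2ba6, 3bba, 40c8, 676a, 795b, 7e21, 81ff, a8d9, b6cd, d0d7, e9ae, ec73}.
Only in 81ff's history (ahead): {} — 0.
Only in b6cd's history (behind): {1f9b, 2ba6, 3bba, 40c8, 676a, 795b, a8d9, b6cd, d0d7, e9ae, ec73} — 11.

0 ahead, 11 behind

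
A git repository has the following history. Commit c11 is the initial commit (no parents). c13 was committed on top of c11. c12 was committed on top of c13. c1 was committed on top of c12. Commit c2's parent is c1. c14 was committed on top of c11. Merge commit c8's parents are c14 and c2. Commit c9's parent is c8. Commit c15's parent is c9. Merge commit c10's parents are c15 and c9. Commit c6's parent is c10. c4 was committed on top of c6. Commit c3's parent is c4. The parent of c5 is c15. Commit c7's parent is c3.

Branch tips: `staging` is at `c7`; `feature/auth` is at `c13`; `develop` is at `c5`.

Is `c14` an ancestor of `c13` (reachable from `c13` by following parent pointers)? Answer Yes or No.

No

Ancestors of c13: {c11, c13}.
c14 is not in that set, so it is not an ancestor of c13.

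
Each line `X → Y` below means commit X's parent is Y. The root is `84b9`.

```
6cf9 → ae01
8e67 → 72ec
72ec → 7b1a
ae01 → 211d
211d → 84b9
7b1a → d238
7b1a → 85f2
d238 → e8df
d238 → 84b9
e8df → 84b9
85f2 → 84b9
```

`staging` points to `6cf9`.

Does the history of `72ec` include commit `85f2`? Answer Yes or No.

Yes

Ancestors of 72ec (commits reachable by following parents): {72ec, 7b1a, 84b9, 85f2, d238, e8df}.
85f2 is in that set, so it is an ancestor of 72ec.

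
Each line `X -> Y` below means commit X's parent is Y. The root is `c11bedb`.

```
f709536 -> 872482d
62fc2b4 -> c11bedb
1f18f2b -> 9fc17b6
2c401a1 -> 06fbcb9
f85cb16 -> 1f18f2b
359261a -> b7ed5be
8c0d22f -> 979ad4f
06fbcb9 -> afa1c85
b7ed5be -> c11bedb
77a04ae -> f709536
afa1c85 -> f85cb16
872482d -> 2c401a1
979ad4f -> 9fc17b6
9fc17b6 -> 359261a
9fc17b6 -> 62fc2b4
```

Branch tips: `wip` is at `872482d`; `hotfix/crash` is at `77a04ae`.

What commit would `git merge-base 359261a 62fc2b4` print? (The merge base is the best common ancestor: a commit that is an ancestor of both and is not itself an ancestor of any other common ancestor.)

c11bedb

Ancestors of 359261a: {359261a, b7ed5be, c11bedb}.
Ancestors of 62fc2b4: {62fc2b4, c11bedb}.
Common ancestors: {c11bedb}.
The only common ancestor is c11bedb, so it is the merge base.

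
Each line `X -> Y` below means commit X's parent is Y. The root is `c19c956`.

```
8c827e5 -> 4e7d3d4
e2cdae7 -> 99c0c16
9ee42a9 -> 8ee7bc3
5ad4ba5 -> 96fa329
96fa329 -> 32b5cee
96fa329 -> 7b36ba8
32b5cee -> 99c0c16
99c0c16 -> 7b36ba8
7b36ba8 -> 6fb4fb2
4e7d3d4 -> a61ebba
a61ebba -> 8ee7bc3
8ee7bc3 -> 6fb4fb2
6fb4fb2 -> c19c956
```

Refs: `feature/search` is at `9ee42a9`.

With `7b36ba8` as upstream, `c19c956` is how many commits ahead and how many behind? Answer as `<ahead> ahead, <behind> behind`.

0 ahead, 2 behind

Reachable from c19c956: {c19c956}.
Reachable from 7b36ba8: {6fb4fb2, 7b36ba8, c19c956}.
Only in c19c956's history (ahead): {} — 0.
Only in 7b36ba8's history (behind): {6fb4fb2, 7b36ba8} — 2.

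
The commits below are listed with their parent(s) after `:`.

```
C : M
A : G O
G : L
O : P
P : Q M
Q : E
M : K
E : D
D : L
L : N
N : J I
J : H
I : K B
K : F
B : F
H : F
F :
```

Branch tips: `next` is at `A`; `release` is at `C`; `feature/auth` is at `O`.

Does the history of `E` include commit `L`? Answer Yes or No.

Yes

Ancestors of E (commits reachable by following parents): {B, D, E, F, H, I, J, K, L, N}.
L is in that set, so it is an ancestor of E.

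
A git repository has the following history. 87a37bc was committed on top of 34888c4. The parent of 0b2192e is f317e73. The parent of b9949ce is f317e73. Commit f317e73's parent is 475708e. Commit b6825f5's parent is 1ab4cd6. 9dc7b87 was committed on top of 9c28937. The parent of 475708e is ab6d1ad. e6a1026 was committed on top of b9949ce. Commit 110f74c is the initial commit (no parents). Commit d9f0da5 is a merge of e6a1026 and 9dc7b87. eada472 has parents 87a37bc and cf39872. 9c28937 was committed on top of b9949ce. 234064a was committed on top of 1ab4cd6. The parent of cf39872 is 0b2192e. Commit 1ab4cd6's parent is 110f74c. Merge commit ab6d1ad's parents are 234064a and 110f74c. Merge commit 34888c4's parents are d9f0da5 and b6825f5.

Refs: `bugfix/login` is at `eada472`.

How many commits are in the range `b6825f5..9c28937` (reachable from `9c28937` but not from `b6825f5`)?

6

Reachable from 9c28937: {110f74c, 1ab4cd6, 234064a, 475708e, 9c28937, ab6d1ad, b9949ce, f317e73}.
Reachable from b6825f5: {110f74c, 1ab4cd6, b6825f5}.
In 9c28937's history but not b6825f5's: {234064a, 475708e, 9c28937, ab6d1ad, b9949ce, f317e73} — 6 commits.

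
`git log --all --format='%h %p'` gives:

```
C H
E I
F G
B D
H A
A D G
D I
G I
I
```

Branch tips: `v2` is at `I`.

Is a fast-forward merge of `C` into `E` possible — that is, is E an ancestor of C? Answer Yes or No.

No

A fast-forward from E to C is possible iff E is an ancestor of C.
Ancestors of C: {A, C, D, G, H, I}.
E is not among them, so fast-forward is not possible.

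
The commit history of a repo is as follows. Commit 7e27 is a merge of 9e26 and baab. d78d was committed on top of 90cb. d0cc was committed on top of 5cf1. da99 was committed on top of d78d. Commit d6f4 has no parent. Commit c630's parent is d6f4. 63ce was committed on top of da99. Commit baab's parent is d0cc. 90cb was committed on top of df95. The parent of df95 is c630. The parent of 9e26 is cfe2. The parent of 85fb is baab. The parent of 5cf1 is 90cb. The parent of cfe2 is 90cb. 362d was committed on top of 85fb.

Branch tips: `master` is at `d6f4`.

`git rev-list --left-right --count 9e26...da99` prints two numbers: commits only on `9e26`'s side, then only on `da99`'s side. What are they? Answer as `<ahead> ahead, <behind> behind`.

2 ahead, 2 behind

Reachable from 9e26: {90cb, 9e26, c630, cfe2, d6f4, df95}.
Reachable from da99: {90cb, c630, d6f4, d78d, da99, df95}.
Only in 9e26's history (ahead): {9e26, cfe2} — 2.
Only in da99's history (behind): {d78d, da99} — 2.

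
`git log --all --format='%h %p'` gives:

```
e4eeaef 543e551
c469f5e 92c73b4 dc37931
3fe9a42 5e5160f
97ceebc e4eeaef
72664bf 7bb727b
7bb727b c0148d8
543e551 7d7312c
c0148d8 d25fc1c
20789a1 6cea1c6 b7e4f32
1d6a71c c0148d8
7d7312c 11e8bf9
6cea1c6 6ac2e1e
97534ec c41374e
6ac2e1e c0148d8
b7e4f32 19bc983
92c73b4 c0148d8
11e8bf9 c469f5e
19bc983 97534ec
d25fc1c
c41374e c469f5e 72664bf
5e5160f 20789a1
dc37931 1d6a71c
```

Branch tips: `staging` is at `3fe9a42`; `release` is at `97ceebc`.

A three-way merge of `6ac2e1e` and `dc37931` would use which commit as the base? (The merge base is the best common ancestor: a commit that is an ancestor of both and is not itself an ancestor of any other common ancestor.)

Ancestors of 6ac2e1e: {6ac2e1e, c0148d8, d25fc1c}.
Ancestors of dc37931: {1d6a71c, c0148d8, d25fc1c, dc37931}.
Common ancestors: {c0148d8, d25fc1c}.
Among these, c0148d8 is not an ancestor of any other common ancestor — it is the merge base.

c0148d8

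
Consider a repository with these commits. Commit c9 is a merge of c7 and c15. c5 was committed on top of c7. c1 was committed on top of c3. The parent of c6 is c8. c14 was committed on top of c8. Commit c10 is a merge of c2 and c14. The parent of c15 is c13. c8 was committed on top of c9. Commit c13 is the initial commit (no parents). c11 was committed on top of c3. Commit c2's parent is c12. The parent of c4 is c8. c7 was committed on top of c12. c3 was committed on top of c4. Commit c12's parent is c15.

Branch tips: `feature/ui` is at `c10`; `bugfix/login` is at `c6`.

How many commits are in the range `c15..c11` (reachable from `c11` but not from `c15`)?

Reachable from c11: {c11, c12, c13, c15, c3, c4, c7, c8, c9}.
Reachable from c15: {c13, c15}.
In c11's history but not c15's: {c11, c12, c3, c4, c7, c8, c9} — 7 commits.

7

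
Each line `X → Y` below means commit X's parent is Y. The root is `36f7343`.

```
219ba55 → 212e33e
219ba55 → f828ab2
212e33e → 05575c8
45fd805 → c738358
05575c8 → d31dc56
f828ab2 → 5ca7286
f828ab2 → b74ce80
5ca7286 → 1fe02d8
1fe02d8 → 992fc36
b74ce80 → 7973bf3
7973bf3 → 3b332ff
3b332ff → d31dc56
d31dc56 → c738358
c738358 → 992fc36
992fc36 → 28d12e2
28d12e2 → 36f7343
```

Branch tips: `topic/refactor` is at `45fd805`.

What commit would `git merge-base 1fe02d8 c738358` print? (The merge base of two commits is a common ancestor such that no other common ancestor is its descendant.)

992fc36

Ancestors of 1fe02d8: {1fe02d8, 28d12e2, 36f7343, 992fc36}.
Ancestors of c738358: {28d12e2, 36f7343, 992fc36, c738358}.
Common ancestors: {28d12e2, 36f7343, 992fc36}.
Among these, 992fc36 is not an ancestor of any other common ancestor — it is the merge base.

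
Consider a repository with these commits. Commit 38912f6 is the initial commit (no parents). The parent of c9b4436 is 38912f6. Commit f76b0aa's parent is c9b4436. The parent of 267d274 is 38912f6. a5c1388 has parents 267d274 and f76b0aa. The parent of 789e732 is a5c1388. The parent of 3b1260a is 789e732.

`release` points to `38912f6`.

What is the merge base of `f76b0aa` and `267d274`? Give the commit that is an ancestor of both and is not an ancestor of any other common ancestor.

Ancestors of f76b0aa: {38912f6, c9b4436, f76b0aa}.
Ancestors of 267d274: {267d274, 38912f6}.
Common ancestors: {38912f6}.
The only common ancestor is 38912f6, so it is the merge base.

38912f6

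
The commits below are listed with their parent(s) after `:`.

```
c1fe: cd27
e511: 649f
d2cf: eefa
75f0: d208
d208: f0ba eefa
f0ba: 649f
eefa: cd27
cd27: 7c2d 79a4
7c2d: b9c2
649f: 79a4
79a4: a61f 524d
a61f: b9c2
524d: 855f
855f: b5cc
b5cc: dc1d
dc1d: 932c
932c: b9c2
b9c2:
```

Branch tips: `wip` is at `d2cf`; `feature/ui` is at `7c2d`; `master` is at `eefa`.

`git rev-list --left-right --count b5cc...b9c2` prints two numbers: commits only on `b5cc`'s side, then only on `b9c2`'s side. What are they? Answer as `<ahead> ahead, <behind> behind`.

Reachable from b5cc: {932c, b5cc, b9c2, dc1d}.
Reachable from b9c2: {b9c2}.
Only in b5cc's history (ahead): {932c, b5cc, dc1d} — 3.
Only in b9c2's history (behind): {} — 0.

3 ahead, 0 behind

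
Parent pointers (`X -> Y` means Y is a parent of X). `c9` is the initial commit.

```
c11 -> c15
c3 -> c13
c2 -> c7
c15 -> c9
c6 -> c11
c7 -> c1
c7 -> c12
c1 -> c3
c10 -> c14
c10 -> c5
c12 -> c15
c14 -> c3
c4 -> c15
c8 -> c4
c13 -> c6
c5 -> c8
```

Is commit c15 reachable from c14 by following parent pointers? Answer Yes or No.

Ancestors of c14 (commits reachable by following parents): {c11, c13, c14, c15, c3, c6, c9}.
c15 is in that set, so it is an ancestor of c14.

Yes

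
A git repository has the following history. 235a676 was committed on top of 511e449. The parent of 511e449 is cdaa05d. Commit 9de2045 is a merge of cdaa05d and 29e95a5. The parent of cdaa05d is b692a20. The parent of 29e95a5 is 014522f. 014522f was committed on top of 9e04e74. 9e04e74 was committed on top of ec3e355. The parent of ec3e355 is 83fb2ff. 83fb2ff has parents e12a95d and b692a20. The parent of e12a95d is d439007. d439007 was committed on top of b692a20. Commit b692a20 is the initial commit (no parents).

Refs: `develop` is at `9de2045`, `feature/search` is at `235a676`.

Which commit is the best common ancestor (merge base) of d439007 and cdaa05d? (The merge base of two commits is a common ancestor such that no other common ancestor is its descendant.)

Ancestors of d439007: {b692a20, d439007}.
Ancestors of cdaa05d: {b692a20, cdaa05d}.
Common ancestors: {b692a20}.
The only common ancestor is b692a20, so it is the merge base.

b692a20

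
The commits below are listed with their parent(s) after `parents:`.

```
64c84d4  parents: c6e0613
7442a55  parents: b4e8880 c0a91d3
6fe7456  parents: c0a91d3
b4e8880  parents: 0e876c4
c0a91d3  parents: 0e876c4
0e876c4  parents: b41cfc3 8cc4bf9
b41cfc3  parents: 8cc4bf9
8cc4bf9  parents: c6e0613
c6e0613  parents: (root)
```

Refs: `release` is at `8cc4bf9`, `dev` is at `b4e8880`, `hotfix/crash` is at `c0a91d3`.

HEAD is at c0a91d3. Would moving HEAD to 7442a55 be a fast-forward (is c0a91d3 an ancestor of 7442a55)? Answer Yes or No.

A fast-forward from c0a91d3 to 7442a55 is possible iff c0a91d3 is an ancestor of 7442a55.
Ancestors of 7442a55: {0e876c4, 7442a55, 8cc4bf9, b41cfc3, b4e8880, c0a91d3, c6e0613}.
c0a91d3 is among them, so fast-forward is possible.

Yes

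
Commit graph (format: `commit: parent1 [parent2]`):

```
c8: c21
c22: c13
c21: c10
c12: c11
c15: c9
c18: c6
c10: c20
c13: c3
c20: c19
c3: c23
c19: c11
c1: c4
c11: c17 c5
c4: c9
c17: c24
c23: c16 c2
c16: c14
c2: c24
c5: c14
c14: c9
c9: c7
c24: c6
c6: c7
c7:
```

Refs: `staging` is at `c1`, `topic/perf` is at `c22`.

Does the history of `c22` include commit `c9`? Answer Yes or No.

Yes

Ancestors of c22 (commits reachable by following parents): {c13, c14, c16, c2, c22, c23, c24, c3, c6, c7, c9}.
c9 is in that set, so it is an ancestor of c22.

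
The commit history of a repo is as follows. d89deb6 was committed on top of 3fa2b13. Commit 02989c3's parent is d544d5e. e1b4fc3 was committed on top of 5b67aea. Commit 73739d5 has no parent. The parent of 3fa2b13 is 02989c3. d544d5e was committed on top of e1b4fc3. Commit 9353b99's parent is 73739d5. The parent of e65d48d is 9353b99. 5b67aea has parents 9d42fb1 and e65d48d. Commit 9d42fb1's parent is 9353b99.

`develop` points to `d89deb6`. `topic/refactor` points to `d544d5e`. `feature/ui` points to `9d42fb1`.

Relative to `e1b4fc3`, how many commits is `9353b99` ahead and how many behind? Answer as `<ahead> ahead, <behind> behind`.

Reachable from 9353b99: {73739d5, 9353b99}.
Reachable from e1b4fc3: {5b67aea, 73739d5, 9353b99, 9d42fb1, e1b4fc3, e65d48d}.
Only in 9353b99's history (ahead): {} — 0.
Only in e1b4fc3's history (behind): {5b67aea, 9d42fb1, e1b4fc3, e65d48d} — 4.

0 ahead, 4 behind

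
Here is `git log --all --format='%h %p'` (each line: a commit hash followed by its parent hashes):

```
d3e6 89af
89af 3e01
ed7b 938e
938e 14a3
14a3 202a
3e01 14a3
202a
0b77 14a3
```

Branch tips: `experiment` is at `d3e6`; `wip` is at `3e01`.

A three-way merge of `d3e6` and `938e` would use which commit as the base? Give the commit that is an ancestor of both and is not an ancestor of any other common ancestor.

Ancestors of d3e6: {14a3, 202a, 3e01, 89af, d3e6}.
Ancestors of 938e: {14a3, 202a, 938e}.
Common ancestors: {14a3, 202a}.
Among these, 14a3 is not an ancestor of any other common ancestor — it is the merge base.

14a3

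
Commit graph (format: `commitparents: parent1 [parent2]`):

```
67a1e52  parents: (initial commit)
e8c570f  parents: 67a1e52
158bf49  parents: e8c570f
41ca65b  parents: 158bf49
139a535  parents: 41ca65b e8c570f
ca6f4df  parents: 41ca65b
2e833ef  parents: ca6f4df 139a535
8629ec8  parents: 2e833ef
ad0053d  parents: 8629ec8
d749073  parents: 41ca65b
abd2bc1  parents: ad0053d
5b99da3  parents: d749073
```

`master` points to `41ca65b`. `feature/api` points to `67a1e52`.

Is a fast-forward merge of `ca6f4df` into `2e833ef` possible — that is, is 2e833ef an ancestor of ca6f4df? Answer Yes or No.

A fast-forward from 2e833ef to ca6f4df is possible iff 2e833ef is an ancestor of ca6f4df.
Ancestors of ca6f4df: {158bf49, 41ca65b, 67a1e52, ca6f4df, e8c570f}.
2e833ef is not among them, so fast-forward is not possible.

No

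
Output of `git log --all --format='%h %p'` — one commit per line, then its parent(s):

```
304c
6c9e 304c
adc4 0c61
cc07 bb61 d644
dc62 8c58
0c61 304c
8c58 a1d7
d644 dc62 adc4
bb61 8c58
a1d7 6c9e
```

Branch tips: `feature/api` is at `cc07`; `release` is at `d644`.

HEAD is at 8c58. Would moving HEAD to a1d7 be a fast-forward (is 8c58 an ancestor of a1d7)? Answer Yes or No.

A fast-forward from 8c58 to a1d7 is possible iff 8c58 is an ancestor of a1d7.
Ancestors of a1d7: {304c, 6c9e, a1d7}.
8c58 is not among them, so fast-forward is not possible.

No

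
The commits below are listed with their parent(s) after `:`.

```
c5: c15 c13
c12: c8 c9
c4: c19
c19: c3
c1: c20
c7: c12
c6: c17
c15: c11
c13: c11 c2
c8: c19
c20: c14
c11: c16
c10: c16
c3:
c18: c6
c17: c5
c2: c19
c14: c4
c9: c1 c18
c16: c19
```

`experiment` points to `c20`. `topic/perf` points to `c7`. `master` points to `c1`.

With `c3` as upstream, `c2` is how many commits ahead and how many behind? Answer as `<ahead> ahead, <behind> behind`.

Reachable from c2: {c19, c2, c3}.
Reachable from c3: {c3}.
Only in c2's history (ahead): {c19, c2} — 2.
Only in c3's history (behind): {} — 0.

2 ahead, 0 behind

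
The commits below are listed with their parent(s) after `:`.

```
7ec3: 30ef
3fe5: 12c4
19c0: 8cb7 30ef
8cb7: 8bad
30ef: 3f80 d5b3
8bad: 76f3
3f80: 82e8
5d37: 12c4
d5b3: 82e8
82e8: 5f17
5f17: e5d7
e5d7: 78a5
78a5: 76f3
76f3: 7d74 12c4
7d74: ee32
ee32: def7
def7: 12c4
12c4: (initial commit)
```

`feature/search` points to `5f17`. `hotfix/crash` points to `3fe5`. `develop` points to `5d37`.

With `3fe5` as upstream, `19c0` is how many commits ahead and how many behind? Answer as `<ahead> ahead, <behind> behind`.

Reachable from 19c0: {12c4, 19c0, 30ef, 3f80, 5f17, 76f3, 78a5, 7d74, 82e8, 8bad, 8cb7, d5b3, def7, e5d7, ee32}.
Reachable from 3fe5: {12c4, 3fe5}.
Only in 19c0's history (ahead): {19c0, 30ef, 3f80, 5f17, 76f3, 78a5, 7d74, 82e8, 8bad, 8cb7, d5b3, def7, e5d7, ee32} — 14.
Only in 3fe5's history (behind): {3fe5} — 1.

14 ahead, 1 behind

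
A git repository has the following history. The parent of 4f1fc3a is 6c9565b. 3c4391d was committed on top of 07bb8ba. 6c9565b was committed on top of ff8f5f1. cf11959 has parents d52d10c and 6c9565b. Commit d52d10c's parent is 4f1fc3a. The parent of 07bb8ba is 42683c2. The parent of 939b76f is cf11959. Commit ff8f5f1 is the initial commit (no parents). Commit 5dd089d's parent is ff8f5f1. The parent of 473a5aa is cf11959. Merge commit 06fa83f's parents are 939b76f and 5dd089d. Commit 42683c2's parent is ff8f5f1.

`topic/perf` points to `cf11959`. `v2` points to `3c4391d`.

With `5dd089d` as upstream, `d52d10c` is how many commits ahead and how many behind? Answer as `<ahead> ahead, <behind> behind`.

3 ahead, 1 behind

Reachable from d52d10c: {4f1fc3a, 6c9565b, d52d10c, ff8f5f1}.
Reachable from 5dd089d: {5dd089d, ff8f5f1}.
Only in d52d10c's history (ahead): {4f1fc3a, 6c9565b, d52d10c} — 3.
Only in 5dd089d's history (behind): {5dd089d} — 1.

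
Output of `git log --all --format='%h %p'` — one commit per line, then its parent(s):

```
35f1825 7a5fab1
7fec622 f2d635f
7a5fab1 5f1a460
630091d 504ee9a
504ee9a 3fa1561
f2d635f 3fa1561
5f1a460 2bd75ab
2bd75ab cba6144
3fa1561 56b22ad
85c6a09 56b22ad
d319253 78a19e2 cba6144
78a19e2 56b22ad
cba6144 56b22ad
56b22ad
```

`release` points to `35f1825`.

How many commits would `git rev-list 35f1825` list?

Walking parent pointers from 35f1825: reachable set = {2bd75ab, 35f1825, 56b22ad, 5f1a460, 7a5fab1, cba6144}.
That is 6 commits.

6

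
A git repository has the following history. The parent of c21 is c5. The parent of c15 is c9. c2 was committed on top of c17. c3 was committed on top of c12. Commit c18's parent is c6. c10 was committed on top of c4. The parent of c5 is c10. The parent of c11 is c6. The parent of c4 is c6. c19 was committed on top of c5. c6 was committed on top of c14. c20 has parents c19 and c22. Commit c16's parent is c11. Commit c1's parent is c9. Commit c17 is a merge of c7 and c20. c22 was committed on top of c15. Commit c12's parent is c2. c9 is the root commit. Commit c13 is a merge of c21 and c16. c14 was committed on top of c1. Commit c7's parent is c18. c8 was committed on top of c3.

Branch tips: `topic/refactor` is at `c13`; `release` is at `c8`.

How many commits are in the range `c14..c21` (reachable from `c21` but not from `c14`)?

Reachable from c21: {c1, c10, c14, c21, c4, c5, c6, c9}.
Reachable from c14: {c1, c14, c9}.
In c21's history but not c14's: {c10, c21, c4, c5, c6} — 5 commits.

5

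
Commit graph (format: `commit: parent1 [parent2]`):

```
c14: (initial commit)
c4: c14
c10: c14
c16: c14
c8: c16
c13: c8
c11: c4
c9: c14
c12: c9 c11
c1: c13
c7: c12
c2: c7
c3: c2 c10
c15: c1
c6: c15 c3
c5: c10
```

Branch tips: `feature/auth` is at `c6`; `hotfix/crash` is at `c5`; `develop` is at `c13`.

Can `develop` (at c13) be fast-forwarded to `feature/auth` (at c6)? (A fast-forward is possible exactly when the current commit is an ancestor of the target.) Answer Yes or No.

Yes

A fast-forward from c13 to c6 is possible iff c13 is an ancestor of c6.
Ancestors of c6: {c1, c10, c11, c12, c13, c14, c15, c16, c2, c3, c4, c6, c7, c8, c9}.
c13 is among them, so fast-forward is possible.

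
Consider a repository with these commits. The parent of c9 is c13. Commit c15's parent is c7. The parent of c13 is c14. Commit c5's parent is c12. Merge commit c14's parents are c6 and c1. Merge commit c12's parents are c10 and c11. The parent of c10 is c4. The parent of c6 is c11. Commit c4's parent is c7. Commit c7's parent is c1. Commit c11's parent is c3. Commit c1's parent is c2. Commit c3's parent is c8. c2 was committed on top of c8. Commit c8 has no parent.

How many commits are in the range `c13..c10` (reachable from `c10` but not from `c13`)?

3

Reachable from c10: {c1, c10, c2, c4, c7, c8}.
Reachable from c13: {c1, c11, c13, c14, c2, c3, c6, c8}.
In c10's history but not c13's: {c10, c4, c7} — 3 commits.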